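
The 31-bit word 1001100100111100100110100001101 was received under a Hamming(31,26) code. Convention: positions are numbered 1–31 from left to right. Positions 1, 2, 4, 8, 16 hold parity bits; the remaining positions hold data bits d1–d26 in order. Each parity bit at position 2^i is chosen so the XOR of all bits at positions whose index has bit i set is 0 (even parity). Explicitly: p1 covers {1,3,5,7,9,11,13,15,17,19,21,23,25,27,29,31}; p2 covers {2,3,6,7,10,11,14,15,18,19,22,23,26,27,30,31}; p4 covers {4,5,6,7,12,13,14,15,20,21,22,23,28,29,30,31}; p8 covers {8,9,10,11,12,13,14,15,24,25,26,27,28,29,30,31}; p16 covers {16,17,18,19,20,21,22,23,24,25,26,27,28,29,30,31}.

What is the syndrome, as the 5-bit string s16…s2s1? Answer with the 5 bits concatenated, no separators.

s1 (pos 1,3,5,7,9,11,13,15,17,19,21,23,25,27,29,31): 1⊕0⊕1⊕0⊕0⊕1⊕1⊕0⊕1⊕0⊕1⊕1⊕0⊕0⊕1⊕1 = 1
s2 (pos 2,3,6,7,10,11,14,15,18,19,22,23,26,27,30,31): 0⊕0⊕0⊕0⊕0⊕1⊕1⊕0⊕0⊕0⊕0⊕1⊕0⊕0⊕0⊕1 = 0
s4 (pos 4,5,6,7,12,13,14,15,20,21,22,23,28,29,30,31): 1⊕1⊕0⊕0⊕1⊕1⊕1⊕0⊕1⊕1⊕0⊕1⊕1⊕1⊕0⊕1 = 1
s8 (pos 8,9,10,11,12,13,14,15,24,25,26,27,28,29,30,31): 1⊕0⊕0⊕1⊕1⊕1⊕1⊕0⊕0⊕0⊕0⊕0⊕1⊕1⊕0⊕1 = 0
s16 (pos 16,17,18,19,20,21,22,23,24,25,26,27,28,29,30,31): 0⊕1⊕0⊕0⊕1⊕1⊕0⊕1⊕0⊕0⊕0⊕0⊕1⊕1⊕0⊕1 = 1
Syndrome s16…s1 = 10101 → error at position 21.

10101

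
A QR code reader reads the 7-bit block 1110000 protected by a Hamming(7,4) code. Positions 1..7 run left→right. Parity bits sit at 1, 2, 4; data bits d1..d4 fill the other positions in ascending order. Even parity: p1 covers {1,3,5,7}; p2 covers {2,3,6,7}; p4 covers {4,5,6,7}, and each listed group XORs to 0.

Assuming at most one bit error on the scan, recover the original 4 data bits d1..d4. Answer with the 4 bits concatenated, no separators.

1000

s1 (pos 1,3,5,7): 1⊕1⊕0⊕0 = 0
s2 (pos 2,3,6,7): 1⊕1⊕0⊕0 = 0
s4 (pos 4,5,6,7): 0⊕0⊕0⊕0 = 0
Syndrome s4…s1 = 000 → no error.
Read data bits from positions 3,5,6,7: 1000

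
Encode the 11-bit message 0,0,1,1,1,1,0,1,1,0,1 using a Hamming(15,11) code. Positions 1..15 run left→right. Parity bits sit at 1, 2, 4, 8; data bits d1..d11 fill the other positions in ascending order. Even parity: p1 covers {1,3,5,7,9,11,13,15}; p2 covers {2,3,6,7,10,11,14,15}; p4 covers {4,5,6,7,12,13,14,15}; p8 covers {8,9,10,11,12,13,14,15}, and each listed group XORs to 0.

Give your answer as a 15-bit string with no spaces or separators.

Place data at non-parity positions: p1 p2 0 p4 0 1 1 p8 1 1 0 1 1 0 1
p1 (pos 1,3,5,7,9,11,13,15): XOR of data positions = 0⊕0⊕1⊕1⊕0⊕1⊕1 = 0
p2 (pos 2,3,6,7,10,11,14,15): XOR of data positions = 0⊕1⊕1⊕1⊕0⊕0⊕1 = 0
p4 (pos 4,5,6,7,12,13,14,15): XOR of data positions = 0⊕1⊕1⊕1⊕1⊕0⊕1 = 1
p8 (pos 8,9,10,11,12,13,14,15): XOR of data positions = 1⊕1⊕0⊕1⊕1⊕0⊕1 = 1
Codeword: 000101111101101

000101111101101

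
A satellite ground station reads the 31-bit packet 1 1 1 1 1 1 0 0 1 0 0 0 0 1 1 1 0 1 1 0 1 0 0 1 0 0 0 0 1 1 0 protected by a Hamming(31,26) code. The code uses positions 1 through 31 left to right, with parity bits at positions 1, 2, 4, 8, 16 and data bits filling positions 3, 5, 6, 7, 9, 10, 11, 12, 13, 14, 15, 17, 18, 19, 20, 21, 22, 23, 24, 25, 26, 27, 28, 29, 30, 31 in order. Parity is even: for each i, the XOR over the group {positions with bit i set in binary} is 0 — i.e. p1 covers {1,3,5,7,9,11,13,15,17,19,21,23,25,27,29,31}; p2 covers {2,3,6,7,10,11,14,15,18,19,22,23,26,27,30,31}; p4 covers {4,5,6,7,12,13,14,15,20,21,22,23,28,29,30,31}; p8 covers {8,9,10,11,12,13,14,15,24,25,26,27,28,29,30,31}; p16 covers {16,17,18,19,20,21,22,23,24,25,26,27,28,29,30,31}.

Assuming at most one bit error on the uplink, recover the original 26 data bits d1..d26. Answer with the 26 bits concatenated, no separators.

s1 (pos 1,3,5,7,9,11,13,15,17,19,21,23,25,27,29,31): 1⊕1⊕1⊕0⊕1⊕0⊕0⊕1⊕0⊕1⊕1⊕0⊕0⊕0⊕1⊕0 = 0
s2 (pos 2,3,6,7,10,11,14,15,18,19,22,23,26,27,30,31): 1⊕1⊕1⊕0⊕0⊕0⊕1⊕1⊕1⊕1⊕0⊕0⊕0⊕0⊕1⊕0 = 0
s4 (pos 4,5,6,7,12,13,14,15,20,21,22,23,28,29,30,31): 1⊕1⊕1⊕0⊕0⊕0⊕1⊕1⊕0⊕1⊕0⊕0⊕0⊕1⊕1⊕0 = 0
s8 (pos 8,9,10,11,12,13,14,15,24,25,26,27,28,29,30,31): 0⊕1⊕0⊕0⊕0⊕0⊕1⊕1⊕1⊕0⊕0⊕0⊕0⊕1⊕1⊕0 = 0
s16 (pos 16,17,18,19,20,21,22,23,24,25,26,27,28,29,30,31): 1⊕0⊕1⊕1⊕0⊕1⊕0⊕0⊕1⊕0⊕0⊕0⊕0⊕1⊕1⊕0 = 1
Syndrome s16…s1 = 10000 → error at position 16.
Flip position 16: 1111110010000111011010010000110 → 1111110010000110011010010000110
Read data bits from positions 3,5,6,7,9,10,11,12,13,14,15,17,18,19,20,21,22,23,24,25,26,27,28,29,30,31: 11101000011011010010000110

11101000011011010010000110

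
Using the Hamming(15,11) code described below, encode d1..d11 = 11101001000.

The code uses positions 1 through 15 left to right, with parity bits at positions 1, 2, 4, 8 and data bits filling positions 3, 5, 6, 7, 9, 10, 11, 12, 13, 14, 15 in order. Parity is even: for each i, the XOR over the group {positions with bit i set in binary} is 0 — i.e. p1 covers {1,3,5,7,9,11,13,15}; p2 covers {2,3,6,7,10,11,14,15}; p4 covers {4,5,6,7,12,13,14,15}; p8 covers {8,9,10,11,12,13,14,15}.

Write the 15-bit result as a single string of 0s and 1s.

Place data at non-parity positions: p1 p2 1 p4 1 1 0 p8 1 0 0 1 0 0 0
p1 (pos 1,3,5,7,9,11,13,15): XOR of data positions = 1⊕1⊕0⊕1⊕0⊕0⊕0 = 1
p2 (pos 2,3,6,7,10,11,14,15): XOR of data positions = 1⊕1⊕0⊕0⊕0⊕0⊕0 = 0
p4 (pos 4,5,6,7,12,13,14,15): XOR of data positions = 1⊕1⊕0⊕1⊕0⊕0⊕0 = 1
p8 (pos 8,9,10,11,12,13,14,15): XOR of data positions = 1⊕0⊕0⊕1⊕0⊕0⊕0 = 0
Codeword: 101111001001000

101111001001000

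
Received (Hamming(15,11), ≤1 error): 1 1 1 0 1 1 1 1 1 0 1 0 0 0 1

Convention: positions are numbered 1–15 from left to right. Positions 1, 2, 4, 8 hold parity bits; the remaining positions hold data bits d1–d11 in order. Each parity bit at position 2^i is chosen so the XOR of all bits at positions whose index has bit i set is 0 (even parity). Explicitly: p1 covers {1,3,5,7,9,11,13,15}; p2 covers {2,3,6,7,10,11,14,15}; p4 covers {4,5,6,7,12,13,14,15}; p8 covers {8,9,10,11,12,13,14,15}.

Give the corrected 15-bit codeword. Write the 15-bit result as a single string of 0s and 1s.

s1 (pos 1,3,5,7,9,11,13,15): 1⊕1⊕1⊕1⊕1⊕1⊕0⊕1 = 1
s2 (pos 2,3,6,7,10,11,14,15): 1⊕1⊕1⊕1⊕0⊕1⊕0⊕1 = 0
s4 (pos 4,5,6,7,12,13,14,15): 0⊕1⊕1⊕1⊕0⊕0⊕0⊕1 = 0
s8 (pos 8,9,10,11,12,13,14,15): 1⊕1⊕0⊕1⊕0⊕0⊕0⊕1 = 0
Syndrome s8…s1 = 0001 → error at position 1.
Flip position 1: 111011111010001 → 011011111010001

011011111010001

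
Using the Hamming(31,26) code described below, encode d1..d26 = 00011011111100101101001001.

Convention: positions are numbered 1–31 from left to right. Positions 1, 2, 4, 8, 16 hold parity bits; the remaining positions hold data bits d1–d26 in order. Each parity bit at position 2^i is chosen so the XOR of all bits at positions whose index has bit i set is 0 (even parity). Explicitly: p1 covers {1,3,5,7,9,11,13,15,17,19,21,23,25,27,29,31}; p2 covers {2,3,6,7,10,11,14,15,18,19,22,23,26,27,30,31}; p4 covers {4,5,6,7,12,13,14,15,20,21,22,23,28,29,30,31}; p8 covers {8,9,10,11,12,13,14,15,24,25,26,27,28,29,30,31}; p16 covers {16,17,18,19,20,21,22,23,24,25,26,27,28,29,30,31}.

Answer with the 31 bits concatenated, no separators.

Place data at non-parity positions: p1 p2 0 p4 0 0 1 p8 1 0 1 1 1 1 1 p16 1 0 0 1 0 1 1 0 1 0 0 1 0 0 1
p1 (pos 1,3,5,7,9,11,13,15,17,19,21,23,25,27,29,31): XOR of data positions = 0⊕0⊕1⊕1⊕1⊕1⊕1⊕1⊕0⊕0⊕1⊕1⊕0⊕0⊕1 = 1
p2 (pos 2,3,6,7,10,11,14,15,18,19,22,23,26,27,30,31): XOR of data positions = 0⊕0⊕1⊕0⊕1⊕1⊕1⊕0⊕0⊕1⊕1⊕0⊕0⊕0⊕1 = 1
p4 (pos 4,5,6,7,12,13,14,15,20,21,22,23,28,29,30,31): XOR of data positions = 0⊕0⊕1⊕1⊕1⊕1⊕1⊕1⊕0⊕1⊕1⊕1⊕0⊕0⊕1 = 0
p8 (pos 8,9,10,11,12,13,14,15,24,25,26,27,28,29,30,31): XOR of data positions = 1⊕0⊕1⊕1⊕1⊕1⊕1⊕0⊕1⊕0⊕0⊕1⊕0⊕0⊕1 = 1
p16 (pos 16,17,18,19,20,21,22,23,24,25,26,27,28,29,30,31): XOR of data positions = 1⊕0⊕0⊕1⊕0⊕1⊕1⊕0⊕1⊕0⊕0⊕1⊕0⊕0⊕1 = 1
Codeword: 1100001110111111100101101001001

1100001110111111100101101001001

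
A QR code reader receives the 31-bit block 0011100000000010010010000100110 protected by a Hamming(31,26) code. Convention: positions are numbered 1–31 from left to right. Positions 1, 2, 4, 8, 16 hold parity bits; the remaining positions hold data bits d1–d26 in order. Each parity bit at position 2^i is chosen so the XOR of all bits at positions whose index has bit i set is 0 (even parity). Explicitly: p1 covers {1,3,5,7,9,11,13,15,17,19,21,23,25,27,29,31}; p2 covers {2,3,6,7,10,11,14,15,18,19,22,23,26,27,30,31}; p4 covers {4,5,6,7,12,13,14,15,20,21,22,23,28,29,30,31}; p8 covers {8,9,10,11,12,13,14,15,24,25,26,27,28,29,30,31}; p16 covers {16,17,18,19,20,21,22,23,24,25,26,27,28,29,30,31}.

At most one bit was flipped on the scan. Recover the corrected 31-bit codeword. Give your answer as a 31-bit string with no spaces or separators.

0011100000000010011010000100110

s1 (pos 1,3,5,7,9,11,13,15,17,19,21,23,25,27,29,31): 0⊕1⊕1⊕0⊕0⊕0⊕0⊕1⊕0⊕0⊕1⊕0⊕0⊕0⊕1⊕0 = 1
s2 (pos 2,3,6,7,10,11,14,15,18,19,22,23,26,27,30,31): 0⊕1⊕0⊕0⊕0⊕0⊕0⊕1⊕1⊕0⊕0⊕0⊕1⊕0⊕1⊕0 = 1
s4 (pos 4,5,6,7,12,13,14,15,20,21,22,23,28,29,30,31): 1⊕1⊕0⊕0⊕0⊕0⊕0⊕1⊕0⊕1⊕0⊕0⊕0⊕1⊕1⊕0 = 0
s8 (pos 8,9,10,11,12,13,14,15,24,25,26,27,28,29,30,31): 0⊕0⊕0⊕0⊕0⊕0⊕0⊕1⊕0⊕0⊕1⊕0⊕0⊕1⊕1⊕0 = 0
s16 (pos 16,17,18,19,20,21,22,23,24,25,26,27,28,29,30,31): 0⊕0⊕1⊕0⊕0⊕1⊕0⊕0⊕0⊕0⊕1⊕0⊕0⊕1⊕1⊕0 = 1
Syndrome s16…s1 = 10011 → error at position 19.
Flip position 19: 0011100000000010010010000100110 → 0011100000000010011010000100110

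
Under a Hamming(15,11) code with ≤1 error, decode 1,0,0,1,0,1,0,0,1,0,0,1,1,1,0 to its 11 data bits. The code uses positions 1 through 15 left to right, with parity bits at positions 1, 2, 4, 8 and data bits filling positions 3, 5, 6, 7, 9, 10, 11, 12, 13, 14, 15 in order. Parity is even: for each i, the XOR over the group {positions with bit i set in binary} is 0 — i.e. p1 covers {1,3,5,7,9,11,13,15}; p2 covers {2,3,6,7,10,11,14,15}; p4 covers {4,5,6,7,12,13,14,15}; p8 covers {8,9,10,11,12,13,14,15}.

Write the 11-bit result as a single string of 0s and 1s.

01101001110

s1 (pos 1,3,5,7,9,11,13,15): 1⊕0⊕0⊕0⊕1⊕0⊕1⊕0 = 1
s2 (pos 2,3,6,7,10,11,14,15): 0⊕0⊕1⊕0⊕0⊕0⊕1⊕0 = 0
s4 (pos 4,5,6,7,12,13,14,15): 1⊕0⊕1⊕0⊕1⊕1⊕1⊕0 = 1
s8 (pos 8,9,10,11,12,13,14,15): 0⊕1⊕0⊕0⊕1⊕1⊕1⊕0 = 0
Syndrome s8…s1 = 0101 → error at position 5.
Flip position 5: 100101001001110 → 100111001001110
Read data bits from positions 3,5,6,7,9,10,11,12,13,14,15: 01101001110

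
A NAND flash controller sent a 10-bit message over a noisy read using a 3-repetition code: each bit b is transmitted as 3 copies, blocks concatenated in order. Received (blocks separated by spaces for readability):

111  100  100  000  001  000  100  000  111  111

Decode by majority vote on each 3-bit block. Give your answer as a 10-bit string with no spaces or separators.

Block 1 (111): 3 ones → 1
Block 2 (100): 1 one → 0
Block 3 (100): 1 one → 0
Block 4 (000): 0 ones → 0
Block 5 (001): 1 one → 0
Block 6 (000): 0 ones → 0
Block 7 (100): 1 one → 0
Block 8 (000): 0 ones → 0
Block 9 (111): 3 ones → 1
Block 10 (111): 3 ones → 1

1000000011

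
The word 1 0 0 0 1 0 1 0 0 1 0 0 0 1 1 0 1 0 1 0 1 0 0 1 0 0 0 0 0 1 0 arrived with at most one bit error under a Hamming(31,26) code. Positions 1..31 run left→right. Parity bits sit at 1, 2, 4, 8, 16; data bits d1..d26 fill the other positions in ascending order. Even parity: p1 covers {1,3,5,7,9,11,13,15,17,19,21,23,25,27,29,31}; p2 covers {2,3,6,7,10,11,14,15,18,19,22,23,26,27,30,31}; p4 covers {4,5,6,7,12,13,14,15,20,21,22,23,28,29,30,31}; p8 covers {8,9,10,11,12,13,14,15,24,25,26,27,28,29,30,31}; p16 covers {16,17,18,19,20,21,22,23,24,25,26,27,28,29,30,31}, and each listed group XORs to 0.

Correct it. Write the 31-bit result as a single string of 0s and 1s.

s1 (pos 1,3,5,7,9,11,13,15,17,19,21,23,25,27,29,31): 1⊕0⊕1⊕1⊕0⊕0⊕0⊕1⊕1⊕1⊕1⊕0⊕0⊕0⊕0⊕0 = 1
s2 (pos 2,3,6,7,10,11,14,15,18,19,22,23,26,27,30,31): 0⊕0⊕0⊕1⊕1⊕0⊕1⊕1⊕0⊕1⊕0⊕0⊕0⊕0⊕1⊕0 = 0
s4 (pos 4,5,6,7,12,13,14,15,20,21,22,23,28,29,30,31): 0⊕1⊕0⊕1⊕0⊕0⊕1⊕1⊕0⊕1⊕0⊕0⊕0⊕0⊕1⊕0 = 0
s8 (pos 8,9,10,11,12,13,14,15,24,25,26,27,28,29,30,31): 0⊕0⊕1⊕0⊕0⊕0⊕1⊕1⊕1⊕0⊕0⊕0⊕0⊕0⊕1⊕0 = 1
s16 (pos 16,17,18,19,20,21,22,23,24,25,26,27,28,29,30,31): 0⊕1⊕0⊕1⊕0⊕1⊕0⊕0⊕1⊕0⊕0⊕0⊕0⊕0⊕1⊕0 = 1
Syndrome s16…s1 = 11001 → error at position 25.
Flip position 25: 1000101001000110101010010000010 → 1000101001000110101010011000010

1000101001000110101010011000010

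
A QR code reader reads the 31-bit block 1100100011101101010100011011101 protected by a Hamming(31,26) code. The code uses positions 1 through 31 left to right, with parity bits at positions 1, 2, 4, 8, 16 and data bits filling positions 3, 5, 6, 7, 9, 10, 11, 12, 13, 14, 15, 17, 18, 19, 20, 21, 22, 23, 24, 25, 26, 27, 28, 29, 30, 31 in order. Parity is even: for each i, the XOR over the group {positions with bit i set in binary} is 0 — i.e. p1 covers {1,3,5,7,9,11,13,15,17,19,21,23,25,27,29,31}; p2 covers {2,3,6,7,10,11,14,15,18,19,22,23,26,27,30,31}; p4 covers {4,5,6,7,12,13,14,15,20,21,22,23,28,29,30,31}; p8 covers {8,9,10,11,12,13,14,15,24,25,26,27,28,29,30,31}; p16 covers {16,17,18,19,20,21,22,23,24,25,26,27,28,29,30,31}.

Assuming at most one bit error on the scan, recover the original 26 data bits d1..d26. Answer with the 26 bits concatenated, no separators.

01001110110010100011011100

s1 (pos 1,3,5,7,9,11,13,15,17,19,21,23,25,27,29,31): 1⊕0⊕1⊕0⊕1⊕1⊕1⊕0⊕0⊕0⊕0⊕0⊕1⊕1⊕1⊕1 = 1
s2 (pos 2,3,6,7,10,11,14,15,18,19,22,23,26,27,30,31): 1⊕0⊕0⊕0⊕1⊕1⊕1⊕0⊕1⊕0⊕0⊕0⊕0⊕1⊕0⊕1 = 1
s4 (pos 4,5,6,7,12,13,14,15,20,21,22,23,28,29,30,31): 0⊕1⊕0⊕0⊕0⊕1⊕1⊕0⊕1⊕0⊕0⊕0⊕1⊕1⊕0⊕1 = 1
s8 (pos 8,9,10,11,12,13,14,15,24,25,26,27,28,29,30,31): 0⊕1⊕1⊕1⊕0⊕1⊕1⊕0⊕1⊕1⊕0⊕1⊕1⊕1⊕0⊕1 = 1
s16 (pos 16,17,18,19,20,21,22,23,24,25,26,27,28,29,30,31): 1⊕0⊕1⊕0⊕1⊕0⊕0⊕0⊕1⊕1⊕0⊕1⊕1⊕1⊕0⊕1 = 1
Syndrome s16…s1 = 11111 → error at position 31.
Flip position 31: 1100100011101101010100011011101 → 1100100011101101010100011011100
Read data bits from positions 3,5,6,7,9,10,11,12,13,14,15,17,18,19,20,21,22,23,24,25,26,27,28,29,30,31: 01001110110010100011011100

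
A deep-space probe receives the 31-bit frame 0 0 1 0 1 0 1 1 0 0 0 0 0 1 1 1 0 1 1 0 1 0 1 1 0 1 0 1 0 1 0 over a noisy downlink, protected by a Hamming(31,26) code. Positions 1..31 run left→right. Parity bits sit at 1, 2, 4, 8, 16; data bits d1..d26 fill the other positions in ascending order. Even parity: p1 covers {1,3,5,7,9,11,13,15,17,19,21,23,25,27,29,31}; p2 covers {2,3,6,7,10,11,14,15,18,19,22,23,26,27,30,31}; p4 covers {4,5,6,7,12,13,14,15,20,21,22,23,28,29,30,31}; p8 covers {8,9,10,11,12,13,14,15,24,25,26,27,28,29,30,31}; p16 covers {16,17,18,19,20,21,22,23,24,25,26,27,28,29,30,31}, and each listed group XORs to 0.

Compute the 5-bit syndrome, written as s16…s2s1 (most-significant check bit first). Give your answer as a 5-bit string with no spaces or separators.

s1 (pos 1,3,5,7,9,11,13,15,17,19,21,23,25,27,29,31): 0⊕1⊕1⊕1⊕0⊕0⊕0⊕1⊕0⊕1⊕1⊕1⊕0⊕0⊕0⊕0 = 1
s2 (pos 2,3,6,7,10,11,14,15,18,19,22,23,26,27,30,31): 0⊕1⊕0⊕1⊕0⊕0⊕1⊕1⊕1⊕1⊕0⊕1⊕1⊕0⊕1⊕0 = 1
s4 (pos 4,5,6,7,12,13,14,15,20,21,22,23,28,29,30,31): 0⊕1⊕0⊕1⊕0⊕0⊕1⊕1⊕0⊕1⊕0⊕1⊕1⊕0⊕1⊕0 = 0
s8 (pos 8,9,10,11,12,13,14,15,24,25,26,27,28,29,30,31): 1⊕0⊕0⊕0⊕0⊕0⊕1⊕1⊕1⊕0⊕1⊕0⊕1⊕0⊕1⊕0 = 1
s16 (pos 16,17,18,19,20,21,22,23,24,25,26,27,28,29,30,31): 1⊕0⊕1⊕1⊕0⊕1⊕0⊕1⊕1⊕0⊕1⊕0⊕1⊕0⊕1⊕0 = 1
Syndrome s16…s1 = 11011 → error at position 27.

11011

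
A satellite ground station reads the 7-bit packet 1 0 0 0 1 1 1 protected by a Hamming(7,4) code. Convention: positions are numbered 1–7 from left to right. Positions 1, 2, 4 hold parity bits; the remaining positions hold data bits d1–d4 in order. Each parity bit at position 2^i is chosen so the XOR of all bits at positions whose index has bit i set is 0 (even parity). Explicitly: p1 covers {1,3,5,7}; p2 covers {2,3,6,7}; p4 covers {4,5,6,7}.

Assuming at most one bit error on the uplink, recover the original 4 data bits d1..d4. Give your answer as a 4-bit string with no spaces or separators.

s1 (pos 1,3,5,7): 1⊕0⊕1⊕1 = 1
s2 (pos 2,3,6,7): 0⊕0⊕1⊕1 = 0
s4 (pos 4,5,6,7): 0⊕1⊕1⊕1 = 1
Syndrome s4…s1 = 101 → error at position 5.
Flip position 5: 1000111 → 1000011
Read data bits from positions 3,5,6,7: 0011

0011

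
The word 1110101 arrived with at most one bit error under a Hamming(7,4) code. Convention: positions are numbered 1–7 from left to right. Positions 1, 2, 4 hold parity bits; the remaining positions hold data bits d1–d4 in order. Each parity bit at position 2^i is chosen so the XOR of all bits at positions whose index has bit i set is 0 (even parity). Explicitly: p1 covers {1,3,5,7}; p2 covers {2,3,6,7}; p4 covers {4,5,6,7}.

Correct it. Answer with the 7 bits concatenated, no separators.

1010101

s1 (pos 1,3,5,7): 1⊕1⊕1⊕1 = 0
s2 (pos 2,3,6,7): 1⊕1⊕0⊕1 = 1
s4 (pos 4,5,6,7): 0⊕1⊕0⊕1 = 0
Syndrome s4…s1 = 010 → error at position 2.
Flip position 2: 1110101 → 1010101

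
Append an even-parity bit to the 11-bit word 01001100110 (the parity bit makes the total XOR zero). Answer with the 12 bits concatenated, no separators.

XOR of the 11 data bits: 0⊕1⊕0⊕0⊕1⊕1⊕0⊕0⊕1⊕1⊕0 = 1
Parity bit = 1 (so all 12 bits XOR to 0).

010011001101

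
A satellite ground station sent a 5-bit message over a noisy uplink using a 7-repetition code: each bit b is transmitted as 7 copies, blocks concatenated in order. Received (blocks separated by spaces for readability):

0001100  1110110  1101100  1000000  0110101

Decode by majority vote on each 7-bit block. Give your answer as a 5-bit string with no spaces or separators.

Block 1 (0001100): 2 ones → 0
Block 2 (1110110): 5 ones → 1
Block 3 (1101100): 4 ones → 1
Block 4 (1000000): 1 one → 0
Block 5 (0110101): 4 ones → 1

01101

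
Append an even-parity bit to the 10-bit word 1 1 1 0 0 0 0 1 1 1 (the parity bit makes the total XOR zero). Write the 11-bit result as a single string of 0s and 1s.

XOR of the 10 data bits: 1⊕1⊕1⊕0⊕0⊕0⊕0⊕1⊕1⊕1 = 0
Parity bit = 0 (so all 11 bits XOR to 0).

11100001110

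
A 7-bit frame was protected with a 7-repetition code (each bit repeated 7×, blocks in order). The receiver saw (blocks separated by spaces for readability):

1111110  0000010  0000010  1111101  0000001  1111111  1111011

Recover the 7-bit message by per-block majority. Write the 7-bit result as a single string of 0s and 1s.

1001011

Block 1 (1111110): 6 ones → 1
Block 2 (0000010): 1 one → 0
Block 3 (0000010): 1 one → 0
Block 4 (1111101): 6 ones → 1
Block 5 (0000001): 1 one → 0
Block 6 (1111111): 7 ones → 1
Block 7 (1111011): 6 ones → 1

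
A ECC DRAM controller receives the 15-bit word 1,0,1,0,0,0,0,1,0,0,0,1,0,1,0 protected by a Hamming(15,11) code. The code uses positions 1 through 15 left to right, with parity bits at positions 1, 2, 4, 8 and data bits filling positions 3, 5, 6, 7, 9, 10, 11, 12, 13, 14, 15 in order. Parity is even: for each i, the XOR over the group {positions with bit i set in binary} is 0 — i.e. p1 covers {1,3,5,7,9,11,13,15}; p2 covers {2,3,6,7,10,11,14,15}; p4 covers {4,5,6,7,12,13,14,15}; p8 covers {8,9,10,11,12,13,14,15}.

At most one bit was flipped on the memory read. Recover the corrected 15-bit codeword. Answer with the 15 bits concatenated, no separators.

101000000001010

s1 (pos 1,3,5,7,9,11,13,15): 1⊕1⊕0⊕0⊕0⊕0⊕0⊕0 = 0
s2 (pos 2,3,6,7,10,11,14,15): 0⊕1⊕0⊕0⊕0⊕0⊕1⊕0 = 0
s4 (pos 4,5,6,7,12,13,14,15): 0⊕0⊕0⊕0⊕1⊕0⊕1⊕0 = 0
s8 (pos 8,9,10,11,12,13,14,15): 1⊕0⊕0⊕0⊕1⊕0⊕1⊕0 = 1
Syndrome s8…s1 = 1000 → error at position 8.
Flip position 8: 101000010001010 → 101000000001010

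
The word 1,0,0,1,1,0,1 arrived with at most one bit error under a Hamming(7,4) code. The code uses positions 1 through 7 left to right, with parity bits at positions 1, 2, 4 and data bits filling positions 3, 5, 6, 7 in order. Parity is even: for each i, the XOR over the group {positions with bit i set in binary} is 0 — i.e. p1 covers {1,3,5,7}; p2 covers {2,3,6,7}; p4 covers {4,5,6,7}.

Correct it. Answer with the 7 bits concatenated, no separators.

s1 (pos 1,3,5,7): 1⊕0⊕1⊕1 = 1
s2 (pos 2,3,6,7): 0⊕0⊕0⊕1 = 1
s4 (pos 4,5,6,7): 1⊕1⊕0⊕1 = 1
Syndrome s4…s1 = 111 → error at position 7.
Flip position 7: 1001101 → 1001100

1001100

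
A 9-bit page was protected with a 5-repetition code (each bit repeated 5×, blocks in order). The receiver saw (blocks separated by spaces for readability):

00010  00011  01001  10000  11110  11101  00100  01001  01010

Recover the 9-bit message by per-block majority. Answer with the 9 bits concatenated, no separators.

Block 1 (00010): 1 one → 0
Block 2 (00011): 2 ones → 0
Block 3 (01001): 2 ones → 0
Block 4 (10000): 1 one → 0
Block 5 (11110): 4 ones → 1
Block 6 (11101): 4 ones → 1
Block 7 (00100): 1 one → 0
Block 8 (01001): 2 ones → 0
Block 9 (01010): 2 ones → 0

000011000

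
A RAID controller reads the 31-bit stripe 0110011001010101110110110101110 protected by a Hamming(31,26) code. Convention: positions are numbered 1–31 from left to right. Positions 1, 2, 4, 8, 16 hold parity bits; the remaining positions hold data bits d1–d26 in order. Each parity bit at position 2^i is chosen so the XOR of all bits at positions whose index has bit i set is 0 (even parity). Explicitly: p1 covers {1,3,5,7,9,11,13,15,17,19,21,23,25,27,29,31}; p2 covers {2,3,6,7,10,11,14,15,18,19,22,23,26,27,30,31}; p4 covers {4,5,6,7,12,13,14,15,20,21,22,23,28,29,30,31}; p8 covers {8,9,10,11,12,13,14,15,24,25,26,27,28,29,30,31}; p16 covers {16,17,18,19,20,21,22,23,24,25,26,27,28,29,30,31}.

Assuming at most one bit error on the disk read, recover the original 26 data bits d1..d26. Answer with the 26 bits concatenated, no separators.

s1 (pos 1,3,5,7,9,11,13,15,17,19,21,23,25,27,29,31): 0⊕1⊕0⊕1⊕0⊕0⊕0⊕0⊕1⊕0⊕1⊕1⊕0⊕0⊕1⊕0 = 0
s2 (pos 2,3,6,7,10,11,14,15,18,19,22,23,26,27,30,31): 1⊕1⊕1⊕1⊕1⊕0⊕1⊕0⊕1⊕0⊕0⊕1⊕1⊕0⊕1⊕0 = 0
s4 (pos 4,5,6,7,12,13,14,15,20,21,22,23,28,29,30,31): 0⊕0⊕1⊕1⊕1⊕0⊕1⊕0⊕1⊕1⊕0⊕1⊕1⊕1⊕1⊕0 = 0
s8 (pos 8,9,10,11,12,13,14,15,24,25,26,27,28,29,30,31): 0⊕0⊕1⊕0⊕1⊕0⊕1⊕0⊕1⊕0⊕1⊕0⊕1⊕1⊕1⊕0 = 0
s16 (pos 16,17,18,19,20,21,22,23,24,25,26,27,28,29,30,31): 1⊕1⊕1⊕0⊕1⊕1⊕0⊕1⊕1⊕0⊕1⊕0⊕1⊕1⊕1⊕0 = 1
Syndrome s16…s1 = 10000 → error at position 16.
Flip position 16: 0110011001010101110110110101110 → 0110011001010100110110110101110
Read data bits from positions 3,5,6,7,9,10,11,12,13,14,15,17,18,19,20,21,22,23,24,25,26,27,28,29,30,31: 10110101010110110110101110

10110101010110110110101110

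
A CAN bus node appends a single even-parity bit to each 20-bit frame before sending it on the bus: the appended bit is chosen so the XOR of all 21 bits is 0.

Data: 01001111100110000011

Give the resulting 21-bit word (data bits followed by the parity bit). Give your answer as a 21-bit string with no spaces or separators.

XOR of the 20 data bits: 0⊕1⊕0⊕0⊕1⊕1⊕1⊕1⊕1⊕0⊕0⊕1⊕1⊕0⊕0⊕0⊕0⊕0⊕1⊕1 = 0
Parity bit = 0 (so all 21 bits XOR to 0).

010011111001100000110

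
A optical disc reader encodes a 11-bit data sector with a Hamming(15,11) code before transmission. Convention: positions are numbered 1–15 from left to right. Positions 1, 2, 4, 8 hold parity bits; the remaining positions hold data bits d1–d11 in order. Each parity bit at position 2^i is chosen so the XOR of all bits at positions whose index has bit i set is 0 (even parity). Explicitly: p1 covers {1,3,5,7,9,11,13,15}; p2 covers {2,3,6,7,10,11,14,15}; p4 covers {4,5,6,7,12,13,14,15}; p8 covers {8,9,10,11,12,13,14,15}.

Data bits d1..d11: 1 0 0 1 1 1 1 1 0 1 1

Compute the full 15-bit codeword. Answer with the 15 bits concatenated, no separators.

101000101111011

Place data at non-parity positions: p1 p2 1 p4 0 0 1 p8 1 1 1 1 0 1 1
p1 (pos 1,3,5,7,9,11,13,15): XOR of data positions = 1⊕0⊕1⊕1⊕1⊕0⊕1 = 1
p2 (pos 2,3,6,7,10,11,14,15): XOR of data positions = 1⊕0⊕1⊕1⊕1⊕1⊕1 = 0
p4 (pos 4,5,6,7,12,13,14,15): XOR of data positions = 0⊕0⊕1⊕1⊕0⊕1⊕1 = 0
p8 (pos 8,9,10,11,12,13,14,15): XOR of data positions = 1⊕1⊕1⊕1⊕0⊕1⊕1 = 0
Codeword: 101000101111011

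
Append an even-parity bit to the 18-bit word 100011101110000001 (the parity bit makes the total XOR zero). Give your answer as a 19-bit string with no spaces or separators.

1000111011100000010

XOR of the 18 data bits: 1⊕0⊕0⊕0⊕1⊕1⊕1⊕0⊕1⊕1⊕1⊕0⊕0⊕0⊕0⊕0⊕0⊕1 = 0
Parity bit = 0 (so all 19 bits XOR to 0).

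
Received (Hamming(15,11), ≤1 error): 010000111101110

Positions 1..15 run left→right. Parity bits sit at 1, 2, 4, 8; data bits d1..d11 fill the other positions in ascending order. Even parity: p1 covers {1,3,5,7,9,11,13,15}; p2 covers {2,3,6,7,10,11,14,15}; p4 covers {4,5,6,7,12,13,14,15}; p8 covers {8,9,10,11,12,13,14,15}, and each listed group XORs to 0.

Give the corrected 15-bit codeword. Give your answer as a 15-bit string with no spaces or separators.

110000111101110

s1 (pos 1,3,5,7,9,11,13,15): 0⊕0⊕0⊕1⊕1⊕0⊕1⊕0 = 1
s2 (pos 2,3,6,7,10,11,14,15): 1⊕0⊕0⊕1⊕1⊕0⊕1⊕0 = 0
s4 (pos 4,5,6,7,12,13,14,15): 0⊕0⊕0⊕1⊕1⊕1⊕1⊕0 = 0
s8 (pos 8,9,10,11,12,13,14,15): 1⊕1⊕1⊕0⊕1⊕1⊕1⊕0 = 0
Syndrome s8…s1 = 0001 → error at position 1.
Flip position 1: 010000111101110 → 110000111101110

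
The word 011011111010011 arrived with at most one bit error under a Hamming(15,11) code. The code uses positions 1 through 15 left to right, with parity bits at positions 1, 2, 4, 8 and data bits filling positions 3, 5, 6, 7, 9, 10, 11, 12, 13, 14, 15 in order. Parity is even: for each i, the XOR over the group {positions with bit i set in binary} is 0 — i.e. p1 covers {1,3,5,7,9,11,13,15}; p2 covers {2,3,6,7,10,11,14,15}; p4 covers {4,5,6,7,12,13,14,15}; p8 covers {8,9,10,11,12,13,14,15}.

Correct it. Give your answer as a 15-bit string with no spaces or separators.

s1 (pos 1,3,5,7,9,11,13,15): 0⊕1⊕1⊕1⊕1⊕1⊕0⊕1 = 0
s2 (pos 2,3,6,7,10,11,14,15): 1⊕1⊕1⊕1⊕0⊕1⊕1⊕1 = 1
s4 (pos 4,5,6,7,12,13,14,15): 0⊕1⊕1⊕1⊕0⊕0⊕1⊕1 = 1
s8 (pos 8,9,10,11,12,13,14,15): 1⊕1⊕0⊕1⊕0⊕0⊕1⊕1 = 1
Syndrome s8…s1 = 1110 → error at position 14.
Flip position 14: 011011111010011 → 011011111010001

011011111010001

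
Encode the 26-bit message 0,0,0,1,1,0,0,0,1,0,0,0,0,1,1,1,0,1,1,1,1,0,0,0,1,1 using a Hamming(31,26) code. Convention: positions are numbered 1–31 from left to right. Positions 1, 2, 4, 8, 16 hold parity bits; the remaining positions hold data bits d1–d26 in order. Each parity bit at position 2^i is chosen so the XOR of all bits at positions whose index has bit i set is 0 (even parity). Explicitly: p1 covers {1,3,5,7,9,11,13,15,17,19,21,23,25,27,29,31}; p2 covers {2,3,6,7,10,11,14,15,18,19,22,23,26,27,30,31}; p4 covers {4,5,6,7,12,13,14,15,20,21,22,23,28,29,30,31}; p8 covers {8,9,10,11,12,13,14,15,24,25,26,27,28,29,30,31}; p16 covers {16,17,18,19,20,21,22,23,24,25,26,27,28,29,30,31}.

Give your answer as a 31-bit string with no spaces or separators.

Place data at non-parity positions: p1 p2 0 p4 0 0 1 p8 1 0 0 0 1 0 0 p16 0 0 1 1 1 0 1 1 1 1 0 0 0 1 1
p1 (pos 1,3,5,7,9,11,13,15,17,19,21,23,25,27,29,31): XOR of data positions = 0⊕0⊕1⊕1⊕0⊕1⊕0⊕0⊕1⊕1⊕1⊕1⊕0⊕0⊕1 = 0
p2 (pos 2,3,6,7,10,11,14,15,18,19,22,23,26,27,30,31): XOR of data positions = 0⊕0⊕1⊕0⊕0⊕0⊕0⊕0⊕1⊕0⊕1⊕1⊕0⊕1⊕1 = 0
p4 (pos 4,5,6,7,12,13,14,15,20,21,22,23,28,29,30,31): XOR of data positions = 0⊕0⊕1⊕0⊕1⊕0⊕0⊕1⊕1⊕0⊕1⊕0⊕0⊕1⊕1 = 1
p8 (pos 8,9,10,11,12,13,14,15,24,25,26,27,28,29,30,31): XOR of data positions = 1⊕0⊕0⊕0⊕1⊕0⊕0⊕1⊕1⊕1⊕0⊕0⊕0⊕1⊕1 = 1
p16 (pos 16,17,18,19,20,21,22,23,24,25,26,27,28,29,30,31): XOR of data positions = 0⊕0⊕1⊕1⊕1⊕0⊕1⊕1⊕1⊕1⊕0⊕0⊕0⊕1⊕1 = 1
Codeword: 0001001110001001001110111100011

0001001110001001001110111100011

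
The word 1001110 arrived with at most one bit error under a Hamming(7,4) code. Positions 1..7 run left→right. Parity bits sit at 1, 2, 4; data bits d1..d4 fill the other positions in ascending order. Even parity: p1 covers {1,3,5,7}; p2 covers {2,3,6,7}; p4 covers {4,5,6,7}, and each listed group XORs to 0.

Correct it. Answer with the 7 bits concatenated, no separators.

s1 (pos 1,3,5,7): 1⊕0⊕1⊕0 = 0
s2 (pos 2,3,6,7): 0⊕0⊕1⊕0 = 1
s4 (pos 4,5,6,7): 1⊕1⊕1⊕0 = 1
Syndrome s4…s1 = 110 → error at position 6.
Flip position 6: 1001110 → 1001100

1001100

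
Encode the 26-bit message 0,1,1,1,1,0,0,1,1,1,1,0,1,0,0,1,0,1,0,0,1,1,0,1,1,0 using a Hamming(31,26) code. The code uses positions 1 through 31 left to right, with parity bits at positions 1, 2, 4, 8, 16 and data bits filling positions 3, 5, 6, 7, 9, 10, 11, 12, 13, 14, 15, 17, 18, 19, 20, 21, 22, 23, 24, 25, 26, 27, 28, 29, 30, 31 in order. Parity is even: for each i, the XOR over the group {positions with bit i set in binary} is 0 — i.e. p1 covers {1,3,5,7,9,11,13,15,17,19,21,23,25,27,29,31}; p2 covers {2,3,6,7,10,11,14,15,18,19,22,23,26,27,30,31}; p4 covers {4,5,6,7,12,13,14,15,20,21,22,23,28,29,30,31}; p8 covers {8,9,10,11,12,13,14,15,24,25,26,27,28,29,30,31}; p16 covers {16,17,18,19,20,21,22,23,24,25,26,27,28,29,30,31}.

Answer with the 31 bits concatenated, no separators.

1101111110011111010010100110110

Place data at non-parity positions: p1 p2 0 p4 1 1 1 p8 1 0 0 1 1 1 1 p16 0 1 0 0 1 0 1 0 0 1 1 0 1 1 0
p1 (pos 1,3,5,7,9,11,13,15,17,19,21,23,25,27,29,31): XOR of data positions = 0⊕1⊕1⊕1⊕0⊕1⊕1⊕0⊕0⊕1⊕1⊕0⊕1⊕1⊕0 = 1
p2 (pos 2,3,6,7,10,11,14,15,18,19,22,23,26,27,30,31): XOR of data positions = 0⊕1⊕1⊕0⊕0⊕1⊕1⊕1⊕0⊕0⊕1⊕1⊕1⊕1⊕0 = 1
p4 (pos 4,5,6,7,12,13,14,15,20,21,22,23,28,29,30,31): XOR of data positions = 1⊕1⊕1⊕1⊕1⊕1⊕1⊕0⊕1⊕0⊕1⊕0⊕1⊕1⊕0 = 1
p8 (pos 8,9,10,11,12,13,14,15,24,25,26,27,28,29,30,31): XOR of data positions = 1⊕0⊕0⊕1⊕1⊕1⊕1⊕0⊕0⊕1⊕1⊕0⊕1⊕1⊕0 = 1
p16 (pos 16,17,18,19,20,21,22,23,24,25,26,27,28,29,30,31): XOR of data positions = 0⊕1⊕0⊕0⊕1⊕0⊕1⊕0⊕0⊕1⊕1⊕0⊕1⊕1⊕0 = 1
Codeword: 1101111110011111010010100110110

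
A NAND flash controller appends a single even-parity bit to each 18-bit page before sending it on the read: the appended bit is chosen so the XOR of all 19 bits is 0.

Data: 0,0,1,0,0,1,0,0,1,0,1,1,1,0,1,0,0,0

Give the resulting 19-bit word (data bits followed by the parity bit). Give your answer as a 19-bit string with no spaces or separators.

0010010010111010001

XOR of the 18 data bits: 0⊕0⊕1⊕0⊕0⊕1⊕0⊕0⊕1⊕0⊕1⊕1⊕1⊕0⊕1⊕0⊕0⊕0 = 1
Parity bit = 1 (so all 19 bits XOR to 0).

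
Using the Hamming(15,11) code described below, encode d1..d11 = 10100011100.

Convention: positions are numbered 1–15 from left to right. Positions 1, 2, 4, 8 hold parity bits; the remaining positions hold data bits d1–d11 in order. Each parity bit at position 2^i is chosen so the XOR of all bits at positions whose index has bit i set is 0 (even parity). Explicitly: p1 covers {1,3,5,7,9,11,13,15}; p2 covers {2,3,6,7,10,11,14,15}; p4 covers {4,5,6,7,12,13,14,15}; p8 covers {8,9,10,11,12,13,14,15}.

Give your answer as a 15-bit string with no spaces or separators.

Place data at non-parity positions: p1 p2 1 p4 0 1 0 p8 0 0 1 1 1 0 0
p1 (pos 1,3,5,7,9,11,13,15): XOR of data positions = 1⊕0⊕0⊕0⊕1⊕1⊕0 = 1
p2 (pos 2,3,6,7,10,11,14,15): XOR of data positions = 1⊕1⊕0⊕0⊕1⊕0⊕0 = 1
p4 (pos 4,5,6,7,12,13,14,15): XOR of data positions = 0⊕1⊕0⊕1⊕1⊕0⊕0 = 1
p8 (pos 8,9,10,11,12,13,14,15): XOR of data positions = 0⊕0⊕1⊕1⊕1⊕0⊕0 = 1
Codeword: 111101010011100

111101010011100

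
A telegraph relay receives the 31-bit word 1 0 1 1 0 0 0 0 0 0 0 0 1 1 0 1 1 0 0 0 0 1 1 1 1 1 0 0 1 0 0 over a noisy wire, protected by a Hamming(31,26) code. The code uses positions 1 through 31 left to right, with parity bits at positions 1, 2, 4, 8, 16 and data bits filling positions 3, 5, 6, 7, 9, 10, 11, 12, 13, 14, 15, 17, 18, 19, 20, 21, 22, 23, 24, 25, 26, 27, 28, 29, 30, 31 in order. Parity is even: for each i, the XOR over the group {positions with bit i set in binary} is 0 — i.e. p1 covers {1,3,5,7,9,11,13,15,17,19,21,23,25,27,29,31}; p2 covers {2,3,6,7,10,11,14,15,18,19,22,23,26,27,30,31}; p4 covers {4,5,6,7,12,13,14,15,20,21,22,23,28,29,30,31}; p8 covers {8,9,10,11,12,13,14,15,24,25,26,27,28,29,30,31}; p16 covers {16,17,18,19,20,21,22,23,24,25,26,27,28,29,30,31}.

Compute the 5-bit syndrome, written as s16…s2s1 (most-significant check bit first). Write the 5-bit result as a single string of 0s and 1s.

s1 (pos 1,3,5,7,9,11,13,15,17,19,21,23,25,27,29,31): 1⊕1⊕0⊕0⊕0⊕0⊕1⊕0⊕1⊕0⊕0⊕1⊕1⊕0⊕1⊕0 = 1
s2 (pos 2,3,6,7,10,11,14,15,18,19,22,23,26,27,30,31): 0⊕1⊕0⊕0⊕0⊕0⊕1⊕0⊕0⊕0⊕1⊕1⊕1⊕0⊕0⊕0 = 1
s4 (pos 4,5,6,7,12,13,14,15,20,21,22,23,28,29,30,31): 1⊕0⊕0⊕0⊕0⊕1⊕1⊕0⊕0⊕0⊕1⊕1⊕0⊕1⊕0⊕0 = 0
s8 (pos 8,9,10,11,12,13,14,15,24,25,26,27,28,29,30,31): 0⊕0⊕0⊕0⊕0⊕1⊕1⊕0⊕1⊕1⊕1⊕0⊕0⊕1⊕0⊕0 = 0
s16 (pos 16,17,18,19,20,21,22,23,24,25,26,27,28,29,30,31): 1⊕1⊕0⊕0⊕0⊕0⊕1⊕1⊕1⊕1⊕1⊕0⊕0⊕1⊕0⊕0 = 0
Syndrome s16…s1 = 00011 → error at position 3.

00011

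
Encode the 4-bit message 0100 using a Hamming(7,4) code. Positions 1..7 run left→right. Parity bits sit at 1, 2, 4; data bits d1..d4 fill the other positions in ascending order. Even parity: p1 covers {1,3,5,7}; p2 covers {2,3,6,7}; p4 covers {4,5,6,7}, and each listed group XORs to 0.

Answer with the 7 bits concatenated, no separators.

1001100

Place data at non-parity positions: p1 p2 0 p4 1 0 0
p1 (pos 1,3,5,7): XOR of data positions = 0⊕1⊕0 = 1
p2 (pos 2,3,6,7): XOR of data positions = 0⊕0⊕0 = 0
p4 (pos 4,5,6,7): XOR of data positions = 1⊕0⊕0 = 1
Codeword: 1001100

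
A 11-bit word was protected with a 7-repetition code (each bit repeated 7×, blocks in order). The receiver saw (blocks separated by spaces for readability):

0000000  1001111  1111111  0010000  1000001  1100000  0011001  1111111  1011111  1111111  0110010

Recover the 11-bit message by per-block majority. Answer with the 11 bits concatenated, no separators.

Block 1 (0000000): 0 ones → 0
Block 2 (1001111): 5 ones → 1
Block 3 (1111111): 7 ones → 1
Block 4 (0010000): 1 one → 0
Block 5 (1000001): 2 ones → 0
Block 6 (1100000): 2 ones → 0
Block 7 (0011001): 3 ones → 0
Block 8 (1111111): 7 ones → 1
Block 9 (1011111): 6 ones → 1
Block 10 (1111111): 7 ones → 1
Block 11 (0110010): 3 ones → 0

01100001110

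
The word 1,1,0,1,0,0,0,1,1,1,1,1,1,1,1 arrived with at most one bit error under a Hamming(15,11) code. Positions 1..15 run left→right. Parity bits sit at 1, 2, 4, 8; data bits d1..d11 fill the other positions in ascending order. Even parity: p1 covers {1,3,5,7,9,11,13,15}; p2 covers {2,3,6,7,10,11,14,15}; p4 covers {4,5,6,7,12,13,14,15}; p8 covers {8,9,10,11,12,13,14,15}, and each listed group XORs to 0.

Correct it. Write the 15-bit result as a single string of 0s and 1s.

110100111111111

s1 (pos 1,3,5,7,9,11,13,15): 1⊕0⊕0⊕0⊕1⊕1⊕1⊕1 = 1
s2 (pos 2,3,6,7,10,11,14,15): 1⊕0⊕0⊕0⊕1⊕1⊕1⊕1 = 1
s4 (pos 4,5,6,7,12,13,14,15): 1⊕0⊕0⊕0⊕1⊕1⊕1⊕1 = 1
s8 (pos 8,9,10,11,12,13,14,15): 1⊕1⊕1⊕1⊕1⊕1⊕1⊕1 = 0
Syndrome s8…s1 = 0111 → error at position 7.
Flip position 7: 110100011111111 → 110100111111111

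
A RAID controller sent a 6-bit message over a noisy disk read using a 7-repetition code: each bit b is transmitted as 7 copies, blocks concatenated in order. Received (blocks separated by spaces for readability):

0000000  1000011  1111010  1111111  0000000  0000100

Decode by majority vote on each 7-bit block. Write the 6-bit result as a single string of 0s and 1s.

001100

Block 1 (0000000): 0 ones → 0
Block 2 (1000011): 3 ones → 0
Block 3 (1111010): 5 ones → 1
Block 4 (1111111): 7 ones → 1
Block 5 (0000000): 0 ones → 0
Block 6 (0000100): 1 one → 0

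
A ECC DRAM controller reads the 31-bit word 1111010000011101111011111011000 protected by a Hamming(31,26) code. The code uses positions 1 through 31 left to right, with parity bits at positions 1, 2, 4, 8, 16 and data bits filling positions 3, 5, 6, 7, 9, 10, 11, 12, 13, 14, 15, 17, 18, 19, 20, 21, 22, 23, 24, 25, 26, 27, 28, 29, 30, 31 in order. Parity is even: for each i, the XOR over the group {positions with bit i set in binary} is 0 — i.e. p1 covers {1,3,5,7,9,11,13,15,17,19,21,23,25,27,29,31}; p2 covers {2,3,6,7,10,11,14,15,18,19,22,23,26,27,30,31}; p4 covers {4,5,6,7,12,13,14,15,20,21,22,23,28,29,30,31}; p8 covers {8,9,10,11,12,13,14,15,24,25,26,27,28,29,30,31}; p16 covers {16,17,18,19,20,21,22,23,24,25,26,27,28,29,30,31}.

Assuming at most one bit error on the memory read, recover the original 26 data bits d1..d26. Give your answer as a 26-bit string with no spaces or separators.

10100001110111011111011001

s1 (pos 1,3,5,7,9,11,13,15,17,19,21,23,25,27,29,31): 1⊕1⊕0⊕0⊕0⊕0⊕1⊕0⊕1⊕1⊕1⊕1⊕1⊕1⊕0⊕0 = 1
s2 (pos 2,3,6,7,10,11,14,15,18,19,22,23,26,27,30,31): 1⊕1⊕1⊕0⊕0⊕0⊕1⊕0⊕1⊕1⊕1⊕1⊕0⊕1⊕0⊕0 = 1
s4 (pos 4,5,6,7,12,13,14,15,20,21,22,23,28,29,30,31): 1⊕0⊕1⊕0⊕1⊕1⊕1⊕0⊕0⊕1⊕1⊕1⊕1⊕0⊕0⊕0 = 1
s8 (pos 8,9,10,11,12,13,14,15,24,25,26,27,28,29,30,31): 0⊕0⊕0⊕0⊕1⊕1⊕1⊕0⊕1⊕1⊕0⊕1⊕1⊕0⊕0⊕0 = 1
s16 (pos 16,17,18,19,20,21,22,23,24,25,26,27,28,29,30,31): 1⊕1⊕1⊕1⊕0⊕1⊕1⊕1⊕1⊕1⊕0⊕1⊕1⊕0⊕0⊕0 = 1
Syndrome s16…s1 = 11111 → error at position 31.
Flip position 31: 1111010000011101111011111011000 → 1111010000011101111011111011001
Read data bits from positions 3,5,6,7,9,10,11,12,13,14,15,17,18,19,20,21,22,23,24,25,26,27,28,29,30,31: 10100001110111011111011001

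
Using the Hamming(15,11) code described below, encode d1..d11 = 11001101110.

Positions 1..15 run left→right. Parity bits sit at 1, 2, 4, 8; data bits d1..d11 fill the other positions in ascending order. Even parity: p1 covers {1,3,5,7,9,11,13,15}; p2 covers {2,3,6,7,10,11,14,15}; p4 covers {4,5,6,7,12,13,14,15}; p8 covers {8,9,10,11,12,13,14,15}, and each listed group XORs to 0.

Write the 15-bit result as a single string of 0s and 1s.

Place data at non-parity positions: p1 p2 1 p4 1 0 0 p8 1 1 0 1 1 1 0
p1 (pos 1,3,5,7,9,11,13,15): XOR of data positions = 1⊕1⊕0⊕1⊕0⊕1⊕0 = 0
p2 (pos 2,3,6,7,10,11,14,15): XOR of data positions = 1⊕0⊕0⊕1⊕0⊕1⊕0 = 1
p4 (pos 4,5,6,7,12,13,14,15): XOR of data positions = 1⊕0⊕0⊕1⊕1⊕1⊕0 = 0
p8 (pos 8,9,10,11,12,13,14,15): XOR of data positions = 1⊕1⊕0⊕1⊕1⊕1⊕0 = 1
Codeword: 011010011101110

011010011101110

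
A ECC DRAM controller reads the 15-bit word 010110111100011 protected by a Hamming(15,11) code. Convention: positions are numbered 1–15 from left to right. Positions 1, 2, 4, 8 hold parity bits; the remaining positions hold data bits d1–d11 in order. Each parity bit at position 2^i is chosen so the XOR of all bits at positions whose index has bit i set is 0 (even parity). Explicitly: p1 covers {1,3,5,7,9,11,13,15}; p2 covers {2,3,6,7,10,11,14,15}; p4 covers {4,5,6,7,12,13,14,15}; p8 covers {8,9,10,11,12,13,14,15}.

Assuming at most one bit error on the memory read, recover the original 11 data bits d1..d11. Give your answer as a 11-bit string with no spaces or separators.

s1 (pos 1,3,5,7,9,11,13,15): 0⊕0⊕1⊕1⊕1⊕0⊕0⊕1 = 0
s2 (pos 2,3,6,7,10,11,14,15): 1⊕0⊕0⊕1⊕1⊕0⊕1⊕1 = 1
s4 (pos 4,5,6,7,12,13,14,15): 1⊕1⊕0⊕1⊕0⊕0⊕1⊕1 = 1
s8 (pos 8,9,10,11,12,13,14,15): 1⊕1⊕1⊕0⊕0⊕0⊕1⊕1 = 1
Syndrome s8…s1 = 1110 → error at position 14.
Flip position 14: 010110111100011 → 010110111100001
Read data bits from positions 3,5,6,7,9,10,11,12,13,14,15: 01011100001

01011100001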